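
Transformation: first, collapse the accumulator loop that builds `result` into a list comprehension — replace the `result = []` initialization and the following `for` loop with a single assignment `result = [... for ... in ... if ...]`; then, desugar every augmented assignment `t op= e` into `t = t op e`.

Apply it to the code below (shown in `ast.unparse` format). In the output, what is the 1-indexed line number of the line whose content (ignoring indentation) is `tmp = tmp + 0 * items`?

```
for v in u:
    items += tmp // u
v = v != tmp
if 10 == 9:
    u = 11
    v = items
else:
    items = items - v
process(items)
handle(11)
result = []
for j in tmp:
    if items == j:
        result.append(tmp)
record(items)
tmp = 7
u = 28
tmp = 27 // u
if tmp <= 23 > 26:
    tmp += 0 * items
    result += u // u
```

17

Transformed code:
for v in u:
    items = items + tmp // u
v = v != tmp
if 10 == 9:
    u = 11
    v = items
else:
    items = items - v
process(items)
handle(11)
result = [tmp for j in tmp if items == j]
record(items)
tmp = 7
u = 28
tmp = 27 // u
if tmp <= 23 > 26:
    tmp = tmp + 0 * items
    result = result + u // u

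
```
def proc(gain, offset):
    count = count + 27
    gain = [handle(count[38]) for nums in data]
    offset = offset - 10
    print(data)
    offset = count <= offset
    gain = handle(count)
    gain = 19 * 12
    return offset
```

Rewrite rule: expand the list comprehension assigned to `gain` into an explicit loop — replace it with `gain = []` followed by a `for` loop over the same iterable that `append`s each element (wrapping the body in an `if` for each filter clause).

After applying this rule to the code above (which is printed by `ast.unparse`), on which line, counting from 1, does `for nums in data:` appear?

Transformed code:
def proc(gain, offset):
    count = count + 27
    gain = []
    for nums in data:
        gain.append(handle(count[38]))
    offset = offset - 10
    print(data)
    offset = count <= offset
    gain = handle(count)
    gain = 19 * 12
    return offset

4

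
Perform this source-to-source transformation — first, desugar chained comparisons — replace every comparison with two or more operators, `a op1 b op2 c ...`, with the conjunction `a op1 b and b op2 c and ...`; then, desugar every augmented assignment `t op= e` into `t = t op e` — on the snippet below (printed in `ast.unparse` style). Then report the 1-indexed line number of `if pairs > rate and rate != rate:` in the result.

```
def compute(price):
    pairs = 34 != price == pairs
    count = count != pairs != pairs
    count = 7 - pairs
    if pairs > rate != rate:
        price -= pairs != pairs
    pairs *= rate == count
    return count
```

5

Transformed code:
def compute(price):
    pairs = 34 != price and price == pairs
    count = count != pairs and pairs != pairs
    count = 7 - pairs
    if pairs > rate and rate != rate:
        price = price - (pairs != pairs)
    pairs = pairs * (rate == count)
    return count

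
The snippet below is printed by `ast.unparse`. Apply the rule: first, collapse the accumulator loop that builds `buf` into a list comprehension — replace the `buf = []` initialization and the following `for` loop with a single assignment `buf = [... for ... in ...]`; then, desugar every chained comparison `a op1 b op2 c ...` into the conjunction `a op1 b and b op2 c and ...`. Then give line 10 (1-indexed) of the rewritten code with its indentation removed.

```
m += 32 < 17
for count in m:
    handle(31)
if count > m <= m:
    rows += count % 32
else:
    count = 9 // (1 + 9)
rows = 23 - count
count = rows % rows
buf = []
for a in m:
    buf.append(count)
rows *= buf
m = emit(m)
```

Transformed code:
m += 32 < 17
for count in m:
    handle(31)
if count > m and m <= m:
    rows += count % 32
else:
    count = 9 // (1 + 9)
rows = 23 - count
count = rows % rows
buf = [count for a in m]
rows *= buf
m = emit(m)

buf = [count for a in m]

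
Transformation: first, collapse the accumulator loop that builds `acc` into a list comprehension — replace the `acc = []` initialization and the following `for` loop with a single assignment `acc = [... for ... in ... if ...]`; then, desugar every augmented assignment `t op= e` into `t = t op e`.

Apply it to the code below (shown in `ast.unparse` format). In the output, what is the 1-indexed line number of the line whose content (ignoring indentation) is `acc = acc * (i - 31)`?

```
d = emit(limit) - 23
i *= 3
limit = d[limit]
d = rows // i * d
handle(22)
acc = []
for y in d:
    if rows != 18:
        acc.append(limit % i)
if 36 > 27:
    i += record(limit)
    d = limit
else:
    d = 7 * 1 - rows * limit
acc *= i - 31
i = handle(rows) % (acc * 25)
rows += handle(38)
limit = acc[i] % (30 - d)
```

12

Transformed code:
d = emit(limit) - 23
i = i * 3
limit = d[limit]
d = rows // i * d
handle(22)
acc = [limit % i for y in d if rows != 18]
if 36 > 27:
    i = i + record(limit)
    d = limit
else:
    d = 7 * 1 - rows * limit
acc = acc * (i - 31)
i = handle(rows) % (acc * 25)
rows = rows + handle(38)
limit = acc[i] % (30 - d)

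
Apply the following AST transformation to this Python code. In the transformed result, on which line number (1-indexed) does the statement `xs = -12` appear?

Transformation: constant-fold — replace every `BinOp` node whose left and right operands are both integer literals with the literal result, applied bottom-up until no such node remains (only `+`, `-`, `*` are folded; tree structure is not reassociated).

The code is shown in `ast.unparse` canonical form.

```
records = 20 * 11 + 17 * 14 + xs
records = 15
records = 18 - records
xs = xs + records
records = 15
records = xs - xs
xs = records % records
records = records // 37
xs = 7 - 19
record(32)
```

9

Transformed code:
records = 458 + xs
records = 15
records = 18 - records
xs = xs + records
records = 15
records = xs - xs
xs = records % records
records = records // 37
xs = -12
record(32)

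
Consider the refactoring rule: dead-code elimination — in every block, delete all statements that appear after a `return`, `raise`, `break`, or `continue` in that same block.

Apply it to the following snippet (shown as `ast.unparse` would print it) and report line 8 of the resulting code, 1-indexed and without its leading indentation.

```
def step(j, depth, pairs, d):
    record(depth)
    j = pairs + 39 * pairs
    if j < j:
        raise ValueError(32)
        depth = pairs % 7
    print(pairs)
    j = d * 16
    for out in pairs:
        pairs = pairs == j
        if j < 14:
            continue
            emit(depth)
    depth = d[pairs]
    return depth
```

for out in pairs:

Transformed code:
def step(j, depth, pairs, d):
    record(depth)
    j = pairs + 39 * pairs
    if j < j:
        raise ValueError(32)
    print(pairs)
    j = d * 16
    for out in pairs:
        pairs = pairs == j
        if j < 14:
            continue
    depth = d[pairs]
    return depth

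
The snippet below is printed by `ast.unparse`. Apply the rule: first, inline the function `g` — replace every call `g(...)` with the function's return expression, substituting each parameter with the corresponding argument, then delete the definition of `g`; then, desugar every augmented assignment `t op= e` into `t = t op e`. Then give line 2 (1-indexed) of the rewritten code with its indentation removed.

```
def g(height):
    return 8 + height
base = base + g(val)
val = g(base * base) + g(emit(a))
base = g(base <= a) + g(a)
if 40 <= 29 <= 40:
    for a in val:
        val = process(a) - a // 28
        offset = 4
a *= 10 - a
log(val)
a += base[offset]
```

val = 8 + base * base + (8 + emit(a))

Transformed code:
base = base + (8 + val)
val = 8 + base * base + (8 + emit(a))
base = 8 + (base <= a) + (8 + a)
if 40 <= 29 <= 40:
    for a in val:
        val = process(a) - a // 28
        offset = 4
a = a * (10 - a)
log(val)
a = a + base[offset]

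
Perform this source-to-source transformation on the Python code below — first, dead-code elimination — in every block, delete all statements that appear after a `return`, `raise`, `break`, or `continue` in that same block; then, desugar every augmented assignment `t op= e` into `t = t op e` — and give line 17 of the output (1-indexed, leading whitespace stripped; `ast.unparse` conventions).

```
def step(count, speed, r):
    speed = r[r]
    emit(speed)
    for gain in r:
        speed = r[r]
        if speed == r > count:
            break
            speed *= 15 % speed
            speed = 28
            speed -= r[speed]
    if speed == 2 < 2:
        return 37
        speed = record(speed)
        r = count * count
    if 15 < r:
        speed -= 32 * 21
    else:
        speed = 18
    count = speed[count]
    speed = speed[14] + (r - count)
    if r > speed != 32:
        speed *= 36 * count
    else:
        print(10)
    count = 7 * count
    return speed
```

speed = speed * (36 * count)

Transformed code:
def step(count, speed, r):
    speed = r[r]
    emit(speed)
    for gain in r:
        speed = r[r]
        if speed == r > count:
            break
    if speed == 2 < 2:
        return 37
    if 15 < r:
        speed = speed - 32 * 21
    else:
        speed = 18
    count = speed[count]
    speed = speed[14] + (r - count)
    if r > speed != 32:
        speed = speed * (36 * count)
    else:
        print(10)
    count = 7 * count
    return speed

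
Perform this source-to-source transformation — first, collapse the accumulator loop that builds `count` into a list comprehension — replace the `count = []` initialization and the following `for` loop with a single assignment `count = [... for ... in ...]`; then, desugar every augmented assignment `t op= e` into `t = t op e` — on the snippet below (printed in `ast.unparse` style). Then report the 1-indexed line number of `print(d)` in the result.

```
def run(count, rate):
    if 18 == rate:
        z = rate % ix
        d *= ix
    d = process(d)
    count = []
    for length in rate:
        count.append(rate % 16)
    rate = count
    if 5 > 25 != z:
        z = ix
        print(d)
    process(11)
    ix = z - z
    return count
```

10

Transformed code:
def run(count, rate):
    if 18 == rate:
        z = rate % ix
        d = d * ix
    d = process(d)
    count = [rate % 16 for length in rate]
    rate = count
    if 5 > 25 != z:
        z = ix
        print(d)
    process(11)
    ix = z - z
    return count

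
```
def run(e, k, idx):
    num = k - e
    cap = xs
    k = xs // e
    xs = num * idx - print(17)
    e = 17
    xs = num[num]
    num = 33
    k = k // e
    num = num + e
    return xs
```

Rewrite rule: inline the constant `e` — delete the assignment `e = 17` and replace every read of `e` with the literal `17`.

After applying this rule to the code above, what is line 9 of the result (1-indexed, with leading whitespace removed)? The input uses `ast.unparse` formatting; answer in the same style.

Transformed code:
def run(e, k, idx):
    num = k - 17
    cap = xs
    k = xs // 17
    xs = num * idx - print(17)
    xs = num[num]
    num = 33
    k = k // 17
    num = num + 17
    return xs

num = num + 17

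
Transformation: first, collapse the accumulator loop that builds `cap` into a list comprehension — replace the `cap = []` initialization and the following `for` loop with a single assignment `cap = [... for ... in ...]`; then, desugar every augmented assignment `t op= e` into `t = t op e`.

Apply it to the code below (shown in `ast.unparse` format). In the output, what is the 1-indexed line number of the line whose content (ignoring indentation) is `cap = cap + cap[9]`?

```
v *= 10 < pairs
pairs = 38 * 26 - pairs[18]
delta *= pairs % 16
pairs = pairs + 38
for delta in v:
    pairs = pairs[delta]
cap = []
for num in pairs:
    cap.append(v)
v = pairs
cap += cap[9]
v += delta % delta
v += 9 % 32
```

Transformed code:
v = v * (10 < pairs)
pairs = 38 * 26 - pairs[18]
delta = delta * (pairs % 16)
pairs = pairs + 38
for delta in v:
    pairs = pairs[delta]
cap = [v for num in pairs]
v = pairs
cap = cap + cap[9]
v = v + delta % delta
v = v + 9 % 32

9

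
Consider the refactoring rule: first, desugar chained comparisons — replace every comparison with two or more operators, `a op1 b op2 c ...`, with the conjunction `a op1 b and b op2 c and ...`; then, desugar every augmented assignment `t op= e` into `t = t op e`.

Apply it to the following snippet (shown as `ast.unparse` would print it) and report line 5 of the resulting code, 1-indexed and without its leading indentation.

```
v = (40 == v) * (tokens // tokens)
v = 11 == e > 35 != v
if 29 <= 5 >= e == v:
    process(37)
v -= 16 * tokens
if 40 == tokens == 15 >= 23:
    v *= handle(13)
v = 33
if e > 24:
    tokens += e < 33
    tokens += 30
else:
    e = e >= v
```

v = v - 16 * tokens

Transformed code:
v = (40 == v) * (tokens // tokens)
v = 11 == e and e > 35 and (35 != v)
if 29 <= 5 and 5 >= e and (e == v):
    process(37)
v = v - 16 * tokens
if 40 == tokens and tokens == 15 and (15 >= 23):
    v = v * handle(13)
v = 33
if e > 24:
    tokens = tokens + (e < 33)
    tokens = tokens + 30
else:
    e = e >= v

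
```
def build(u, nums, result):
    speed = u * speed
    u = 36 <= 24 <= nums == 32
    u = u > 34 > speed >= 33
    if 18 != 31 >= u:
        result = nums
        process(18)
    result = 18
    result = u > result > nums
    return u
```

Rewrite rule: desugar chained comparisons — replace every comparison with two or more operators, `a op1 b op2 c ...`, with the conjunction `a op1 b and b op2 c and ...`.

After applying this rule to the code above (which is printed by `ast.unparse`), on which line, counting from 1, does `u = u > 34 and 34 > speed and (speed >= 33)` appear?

Transformed code:
def build(u, nums, result):
    speed = u * speed
    u = 36 <= 24 and 24 <= nums and (nums == 32)
    u = u > 34 and 34 > speed and (speed >= 33)
    if 18 != 31 and 31 >= u:
        result = nums
        process(18)
    result = 18
    result = u > result and result > nums
    return u

4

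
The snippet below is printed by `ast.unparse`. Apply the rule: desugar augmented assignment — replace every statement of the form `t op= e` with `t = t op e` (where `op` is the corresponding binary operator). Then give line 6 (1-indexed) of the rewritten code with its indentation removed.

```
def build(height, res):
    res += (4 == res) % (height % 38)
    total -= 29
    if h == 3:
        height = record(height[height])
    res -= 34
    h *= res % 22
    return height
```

res = res - 34

Transformed code:
def build(height, res):
    res = res + (4 == res) % (height % 38)
    total = total - 29
    if h == 3:
        height = record(height[height])
    res = res - 34
    h = h * (res % 22)
    return height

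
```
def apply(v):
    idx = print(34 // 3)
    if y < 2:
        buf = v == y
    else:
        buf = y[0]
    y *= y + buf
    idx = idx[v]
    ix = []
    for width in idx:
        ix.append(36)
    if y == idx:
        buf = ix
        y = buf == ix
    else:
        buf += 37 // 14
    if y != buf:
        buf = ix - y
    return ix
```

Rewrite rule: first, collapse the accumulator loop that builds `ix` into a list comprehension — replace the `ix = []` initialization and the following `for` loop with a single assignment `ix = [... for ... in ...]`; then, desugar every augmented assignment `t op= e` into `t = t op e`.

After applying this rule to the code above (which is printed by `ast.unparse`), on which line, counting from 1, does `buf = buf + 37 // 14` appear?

Transformed code:
def apply(v):
    idx = print(34 // 3)
    if y < 2:
        buf = v == y
    else:
        buf = y[0]
    y = y * (y + buf)
    idx = idx[v]
    ix = [36 for width in idx]
    if y == idx:
        buf = ix
        y = buf == ix
    else:
        buf = buf + 37 // 14
    if y != buf:
        buf = ix - y
    return ix

14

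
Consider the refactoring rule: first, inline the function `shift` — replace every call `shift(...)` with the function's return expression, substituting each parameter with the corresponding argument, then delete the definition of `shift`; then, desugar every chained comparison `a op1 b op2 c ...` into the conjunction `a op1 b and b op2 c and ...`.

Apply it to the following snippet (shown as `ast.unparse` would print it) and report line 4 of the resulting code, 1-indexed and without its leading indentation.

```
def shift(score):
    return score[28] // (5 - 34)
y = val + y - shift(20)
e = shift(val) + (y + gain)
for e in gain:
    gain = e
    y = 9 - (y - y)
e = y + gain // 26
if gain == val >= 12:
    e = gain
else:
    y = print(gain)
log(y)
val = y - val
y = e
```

Transformed code:
y = val + y - 20[28] // (5 - 34)
e = val[28] // (5 - 34) + (y + gain)
for e in gain:
    gain = e
    y = 9 - (y - y)
e = y + gain // 26
if gain == val and val >= 12:
    e = gain
else:
    y = print(gain)
log(y)
val = y - val
y = e

gain = e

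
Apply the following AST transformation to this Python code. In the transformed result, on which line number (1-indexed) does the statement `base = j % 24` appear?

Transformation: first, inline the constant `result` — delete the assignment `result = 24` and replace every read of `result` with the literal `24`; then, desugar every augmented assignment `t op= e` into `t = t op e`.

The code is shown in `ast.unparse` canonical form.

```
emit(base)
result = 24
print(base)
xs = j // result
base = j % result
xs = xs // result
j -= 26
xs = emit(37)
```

4

Transformed code:
emit(base)
print(base)
xs = j // 24
base = j % 24
xs = xs // 24
j = j - 26
xs = emit(37)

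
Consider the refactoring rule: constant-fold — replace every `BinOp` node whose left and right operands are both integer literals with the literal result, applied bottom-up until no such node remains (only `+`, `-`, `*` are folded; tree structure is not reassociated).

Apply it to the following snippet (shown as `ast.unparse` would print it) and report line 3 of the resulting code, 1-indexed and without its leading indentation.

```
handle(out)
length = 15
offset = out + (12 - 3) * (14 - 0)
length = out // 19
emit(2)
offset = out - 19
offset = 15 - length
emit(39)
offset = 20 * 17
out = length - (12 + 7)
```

Transformed code:
handle(out)
length = 15
offset = out + 126
length = out // 19
emit(2)
offset = out - 19
offset = 15 - length
emit(39)
offset = 340
out = length - 19

offset = out + 126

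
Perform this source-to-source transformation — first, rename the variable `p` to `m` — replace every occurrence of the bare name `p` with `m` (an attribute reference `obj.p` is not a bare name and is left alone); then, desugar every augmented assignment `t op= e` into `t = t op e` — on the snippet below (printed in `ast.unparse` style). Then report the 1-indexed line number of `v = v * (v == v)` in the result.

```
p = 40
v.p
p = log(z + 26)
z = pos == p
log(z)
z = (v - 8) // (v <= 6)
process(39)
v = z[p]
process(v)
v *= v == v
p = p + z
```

Transformed code:
m = 40
v.p
m = log(z + 26)
z = pos == m
log(z)
z = (v - 8) // (v <= 6)
process(39)
v = z[m]
process(v)
v = v * (v == v)
m = m + z

10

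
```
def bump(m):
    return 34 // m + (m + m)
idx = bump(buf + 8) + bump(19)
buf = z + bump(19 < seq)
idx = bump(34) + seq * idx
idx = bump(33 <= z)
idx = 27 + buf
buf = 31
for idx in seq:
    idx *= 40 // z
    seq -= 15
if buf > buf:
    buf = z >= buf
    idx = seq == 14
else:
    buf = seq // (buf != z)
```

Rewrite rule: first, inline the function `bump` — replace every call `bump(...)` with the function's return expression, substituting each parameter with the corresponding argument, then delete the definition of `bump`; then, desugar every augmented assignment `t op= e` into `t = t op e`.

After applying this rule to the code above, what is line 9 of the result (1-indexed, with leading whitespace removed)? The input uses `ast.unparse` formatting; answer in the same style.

seq = seq - 15

Transformed code:
idx = 34 // (buf + 8) + (buf + 8 + (buf + 8)) + (34 // 19 + (19 + 19))
buf = z + (34 // (19 < seq) + ((19 < seq) + (19 < seq)))
idx = 34 // 34 + (34 + 34) + seq * idx
idx = 34 // (33 <= z) + ((33 <= z) + (33 <= z))
idx = 27 + buf
buf = 31
for idx in seq:
    idx = idx * (40 // z)
    seq = seq - 15
if buf > buf:
    buf = z >= buf
    idx = seq == 14
else:
    buf = seq // (buf != z)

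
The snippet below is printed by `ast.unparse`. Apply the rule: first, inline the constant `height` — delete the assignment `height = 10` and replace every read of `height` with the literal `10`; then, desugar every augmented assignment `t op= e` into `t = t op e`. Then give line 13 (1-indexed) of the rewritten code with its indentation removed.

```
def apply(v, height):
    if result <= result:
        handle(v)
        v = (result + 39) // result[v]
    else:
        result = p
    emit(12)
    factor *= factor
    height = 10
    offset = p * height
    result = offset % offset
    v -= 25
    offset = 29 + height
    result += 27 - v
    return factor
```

Transformed code:
def apply(v, height):
    if result <= result:
        handle(v)
        v = (result + 39) // result[v]
    else:
        result = p
    emit(12)
    factor = factor * factor
    offset = p * 10
    result = offset % offset
    v = v - 25
    offset = 29 + 10
    result = result + (27 - v)
    return factor

result = result + (27 - v)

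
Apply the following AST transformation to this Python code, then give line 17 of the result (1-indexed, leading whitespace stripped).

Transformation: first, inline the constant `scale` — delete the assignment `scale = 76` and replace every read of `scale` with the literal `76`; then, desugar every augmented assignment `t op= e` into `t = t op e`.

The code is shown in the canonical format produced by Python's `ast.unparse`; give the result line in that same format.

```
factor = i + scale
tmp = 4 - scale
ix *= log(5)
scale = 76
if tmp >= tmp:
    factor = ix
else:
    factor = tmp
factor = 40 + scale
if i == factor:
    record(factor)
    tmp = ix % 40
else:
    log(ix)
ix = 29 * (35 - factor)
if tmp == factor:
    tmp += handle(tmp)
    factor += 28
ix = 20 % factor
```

factor = factor + 28

Transformed code:
factor = i + 76
tmp = 4 - 76
ix = ix * log(5)
if tmp >= tmp:
    factor = ix
else:
    factor = tmp
factor = 40 + 76
if i == factor:
    record(factor)
    tmp = ix % 40
else:
    log(ix)
ix = 29 * (35 - factor)
if tmp == factor:
    tmp = tmp + handle(tmp)
    factor = factor + 28
ix = 20 % factor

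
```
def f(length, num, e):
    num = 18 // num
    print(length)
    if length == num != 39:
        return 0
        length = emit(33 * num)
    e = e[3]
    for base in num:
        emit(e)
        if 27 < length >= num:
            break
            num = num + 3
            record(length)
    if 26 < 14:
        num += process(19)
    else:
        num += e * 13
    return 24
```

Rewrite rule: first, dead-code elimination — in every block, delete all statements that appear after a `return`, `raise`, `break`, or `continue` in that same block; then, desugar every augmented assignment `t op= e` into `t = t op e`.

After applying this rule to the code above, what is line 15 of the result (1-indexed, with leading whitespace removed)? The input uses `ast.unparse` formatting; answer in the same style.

return 24

Transformed code:
def f(length, num, e):
    num = 18 // num
    print(length)
    if length == num != 39:
        return 0
    e = e[3]
    for base in num:
        emit(e)
        if 27 < length >= num:
            break
    if 26 < 14:
        num = num + process(19)
    else:
        num = num + e * 13
    return 24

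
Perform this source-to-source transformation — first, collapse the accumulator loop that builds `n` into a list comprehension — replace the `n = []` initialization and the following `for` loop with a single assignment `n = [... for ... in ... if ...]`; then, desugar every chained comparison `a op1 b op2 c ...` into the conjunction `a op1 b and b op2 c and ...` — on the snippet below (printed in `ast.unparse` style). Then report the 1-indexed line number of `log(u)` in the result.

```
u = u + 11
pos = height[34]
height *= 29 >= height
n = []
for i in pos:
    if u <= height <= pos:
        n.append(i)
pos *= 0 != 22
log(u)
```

Transformed code:
u = u + 11
pos = height[34]
height *= 29 >= height
n = [i for i in pos if u <= height and height <= pos]
pos *= 0 != 22
log(u)

6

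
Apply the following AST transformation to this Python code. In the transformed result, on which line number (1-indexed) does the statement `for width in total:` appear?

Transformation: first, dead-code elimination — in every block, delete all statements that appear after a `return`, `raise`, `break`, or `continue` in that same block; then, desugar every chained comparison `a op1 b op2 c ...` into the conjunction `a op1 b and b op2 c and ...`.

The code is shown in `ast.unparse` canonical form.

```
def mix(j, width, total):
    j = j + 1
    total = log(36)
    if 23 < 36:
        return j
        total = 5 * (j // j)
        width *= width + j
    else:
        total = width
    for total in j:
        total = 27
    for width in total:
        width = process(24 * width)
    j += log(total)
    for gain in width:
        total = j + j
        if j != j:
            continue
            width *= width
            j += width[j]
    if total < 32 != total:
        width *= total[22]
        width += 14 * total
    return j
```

Transformed code:
def mix(j, width, total):
    j = j + 1
    total = log(36)
    if 23 < 36:
        return j
    else:
        total = width
    for total in j:
        total = 27
    for width in total:
        width = process(24 * width)
    j += log(total)
    for gain in width:
        total = j + j
        if j != j:
            continue
    if total < 32 and 32 != total:
        width *= total[22]
        width += 14 * total
    return j

10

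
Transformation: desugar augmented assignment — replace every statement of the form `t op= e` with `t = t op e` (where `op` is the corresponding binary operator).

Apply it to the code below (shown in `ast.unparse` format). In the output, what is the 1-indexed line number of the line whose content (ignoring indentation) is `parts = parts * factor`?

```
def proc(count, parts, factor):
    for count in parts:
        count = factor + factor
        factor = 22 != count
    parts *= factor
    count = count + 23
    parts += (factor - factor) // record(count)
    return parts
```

5

Transformed code:
def proc(count, parts, factor):
    for count in parts:
        count = factor + factor
        factor = 22 != count
    parts = parts * factor
    count = count + 23
    parts = parts + (factor - factor) // record(count)
    return parts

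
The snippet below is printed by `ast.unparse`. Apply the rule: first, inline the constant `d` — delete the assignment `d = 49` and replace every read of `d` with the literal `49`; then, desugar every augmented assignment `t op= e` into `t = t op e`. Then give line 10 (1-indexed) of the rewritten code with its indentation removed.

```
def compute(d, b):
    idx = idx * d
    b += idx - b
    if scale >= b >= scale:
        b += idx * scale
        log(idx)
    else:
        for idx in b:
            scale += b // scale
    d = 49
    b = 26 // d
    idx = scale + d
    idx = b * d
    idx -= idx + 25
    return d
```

Transformed code:
def compute(d, b):
    idx = idx * 49
    b = b + (idx - b)
    if scale >= b >= scale:
        b = b + idx * scale
        log(idx)
    else:
        for idx in b:
            scale = scale + b // scale
    b = 26 // 49
    idx = scale + 49
    idx = b * 49
    idx = idx - (idx + 25)
    return 49

b = 26 // 49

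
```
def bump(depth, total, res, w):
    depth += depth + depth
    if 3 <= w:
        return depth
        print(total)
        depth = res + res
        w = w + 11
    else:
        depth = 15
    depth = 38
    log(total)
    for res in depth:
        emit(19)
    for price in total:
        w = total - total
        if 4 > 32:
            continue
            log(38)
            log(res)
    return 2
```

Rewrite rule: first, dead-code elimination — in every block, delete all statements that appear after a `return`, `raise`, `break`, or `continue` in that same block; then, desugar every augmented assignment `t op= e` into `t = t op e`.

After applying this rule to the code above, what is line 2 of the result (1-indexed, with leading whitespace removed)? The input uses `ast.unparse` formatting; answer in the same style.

Transformed code:
def bump(depth, total, res, w):
    depth = depth + (depth + depth)
    if 3 <= w:
        return depth
    else:
        depth = 15
    depth = 38
    log(total)
    for res in depth:
        emit(19)
    for price in total:
        w = total - total
        if 4 > 32:
            continue
    return 2

depth = depth + (depth + depth)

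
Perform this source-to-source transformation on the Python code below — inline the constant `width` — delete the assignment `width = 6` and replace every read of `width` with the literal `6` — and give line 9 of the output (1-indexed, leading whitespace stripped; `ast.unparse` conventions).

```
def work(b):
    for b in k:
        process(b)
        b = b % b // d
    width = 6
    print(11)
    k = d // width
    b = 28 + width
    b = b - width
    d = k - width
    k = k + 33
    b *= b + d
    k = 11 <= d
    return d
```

Transformed code:
def work(b):
    for b in k:
        process(b)
        b = b % b // d
    print(11)
    k = d // 6
    b = 28 + 6
    b = b - 6
    d = k - 6
    k = k + 33
    b *= b + d
    k = 11 <= d
    return d

d = k - 6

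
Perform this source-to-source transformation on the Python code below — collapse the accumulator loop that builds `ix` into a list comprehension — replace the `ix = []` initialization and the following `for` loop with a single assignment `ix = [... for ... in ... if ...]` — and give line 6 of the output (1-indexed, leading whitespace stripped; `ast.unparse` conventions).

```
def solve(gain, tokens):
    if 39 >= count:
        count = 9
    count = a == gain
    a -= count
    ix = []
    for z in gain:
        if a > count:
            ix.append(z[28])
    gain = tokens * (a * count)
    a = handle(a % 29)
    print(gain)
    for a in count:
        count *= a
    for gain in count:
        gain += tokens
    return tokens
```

ix = [z[28] for z in gain if a > count]

Transformed code:
def solve(gain, tokens):
    if 39 >= count:
        count = 9
    count = a == gain
    a -= count
    ix = [z[28] for z in gain if a > count]
    gain = tokens * (a * count)
    a = handle(a % 29)
    print(gain)
    for a in count:
        count *= a
    for gain in count:
        gain += tokens
    return tokens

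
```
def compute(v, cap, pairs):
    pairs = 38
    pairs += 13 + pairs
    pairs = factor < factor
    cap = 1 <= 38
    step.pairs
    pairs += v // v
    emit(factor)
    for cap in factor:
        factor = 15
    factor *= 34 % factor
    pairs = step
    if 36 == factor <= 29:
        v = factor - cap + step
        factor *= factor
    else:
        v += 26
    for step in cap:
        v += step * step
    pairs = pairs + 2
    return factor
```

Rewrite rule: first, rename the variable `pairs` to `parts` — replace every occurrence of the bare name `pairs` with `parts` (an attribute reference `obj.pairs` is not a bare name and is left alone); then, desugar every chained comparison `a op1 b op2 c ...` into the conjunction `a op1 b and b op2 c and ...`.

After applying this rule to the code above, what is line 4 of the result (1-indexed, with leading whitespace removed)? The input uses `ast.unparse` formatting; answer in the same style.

Transformed code:
def compute(v, cap, parts):
    parts = 38
    parts += 13 + parts
    parts = factor < factor
    cap = 1 <= 38
    step.pairs
    parts += v // v
    emit(factor)
    for cap in factor:
        factor = 15
    factor *= 34 % factor
    parts = step
    if 36 == factor and factor <= 29:
        v = factor - cap + step
        factor *= factor
    else:
        v += 26
    for step in cap:
        v += step * step
    parts = parts + 2
    return factor

parts = factor < factor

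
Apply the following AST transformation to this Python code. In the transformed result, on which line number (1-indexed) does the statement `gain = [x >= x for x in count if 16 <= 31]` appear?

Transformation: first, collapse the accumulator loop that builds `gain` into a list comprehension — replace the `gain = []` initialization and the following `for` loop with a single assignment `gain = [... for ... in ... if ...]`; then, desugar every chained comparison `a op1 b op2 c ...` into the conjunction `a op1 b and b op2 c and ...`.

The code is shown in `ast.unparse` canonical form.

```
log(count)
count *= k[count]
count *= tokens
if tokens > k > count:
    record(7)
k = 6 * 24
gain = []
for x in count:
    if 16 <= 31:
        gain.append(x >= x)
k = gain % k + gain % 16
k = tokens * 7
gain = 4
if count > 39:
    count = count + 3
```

7

Transformed code:
log(count)
count *= k[count]
count *= tokens
if tokens > k and k > count:
    record(7)
k = 6 * 24
gain = [x >= x for x in count if 16 <= 31]
k = gain % k + gain % 16
k = tokens * 7
gain = 4
if count > 39:
    count = count + 3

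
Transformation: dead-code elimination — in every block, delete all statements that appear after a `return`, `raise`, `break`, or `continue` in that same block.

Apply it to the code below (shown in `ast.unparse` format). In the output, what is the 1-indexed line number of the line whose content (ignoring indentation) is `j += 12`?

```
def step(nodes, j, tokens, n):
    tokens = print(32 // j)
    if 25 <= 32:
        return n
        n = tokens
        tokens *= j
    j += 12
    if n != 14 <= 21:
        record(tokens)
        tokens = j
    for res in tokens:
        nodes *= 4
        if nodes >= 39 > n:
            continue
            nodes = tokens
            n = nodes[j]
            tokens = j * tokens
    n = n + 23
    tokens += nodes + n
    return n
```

Transformed code:
def step(nodes, j, tokens, n):
    tokens = print(32 // j)
    if 25 <= 32:
        return n
    j += 12
    if n != 14 <= 21:
        record(tokens)
        tokens = j
    for res in tokens:
        nodes *= 4
        if nodes >= 39 > n:
            continue
    n = n + 23
    tokens += nodes + n
    return n

5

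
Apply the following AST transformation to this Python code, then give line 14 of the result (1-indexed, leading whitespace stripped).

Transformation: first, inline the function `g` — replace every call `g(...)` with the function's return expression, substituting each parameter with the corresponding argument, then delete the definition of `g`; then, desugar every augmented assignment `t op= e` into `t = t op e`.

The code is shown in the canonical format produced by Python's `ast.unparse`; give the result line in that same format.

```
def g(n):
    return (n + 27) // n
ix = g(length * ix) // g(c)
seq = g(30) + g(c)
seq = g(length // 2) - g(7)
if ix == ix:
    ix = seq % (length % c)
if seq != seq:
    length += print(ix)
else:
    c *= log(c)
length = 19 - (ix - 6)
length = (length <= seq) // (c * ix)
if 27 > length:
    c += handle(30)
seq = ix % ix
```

Transformed code:
ix = (length * ix + 27) // (length * ix) // ((c + 27) // c)
seq = (30 + 27) // 30 + (c + 27) // c
seq = (length // 2 + 27) // (length // 2) - (7 + 27) // 7
if ix == ix:
    ix = seq % (length % c)
if seq != seq:
    length = length + print(ix)
else:
    c = c * log(c)
length = 19 - (ix - 6)
length = (length <= seq) // (c * ix)
if 27 > length:
    c = c + handle(30)
seq = ix % ix

seq = ix % ix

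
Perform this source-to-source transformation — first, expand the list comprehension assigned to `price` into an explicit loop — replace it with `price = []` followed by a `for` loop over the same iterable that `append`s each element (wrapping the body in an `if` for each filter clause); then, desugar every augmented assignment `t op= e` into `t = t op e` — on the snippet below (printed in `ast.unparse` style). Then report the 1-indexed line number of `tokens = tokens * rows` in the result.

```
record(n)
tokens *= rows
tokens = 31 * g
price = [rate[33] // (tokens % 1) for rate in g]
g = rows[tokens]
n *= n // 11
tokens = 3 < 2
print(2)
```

2

Transformed code:
record(n)
tokens = tokens * rows
tokens = 31 * g
price = []
for rate in g:
    price.append(rate[33] // (tokens % 1))
g = rows[tokens]
n = n * (n // 11)
tokens = 3 < 2
print(2)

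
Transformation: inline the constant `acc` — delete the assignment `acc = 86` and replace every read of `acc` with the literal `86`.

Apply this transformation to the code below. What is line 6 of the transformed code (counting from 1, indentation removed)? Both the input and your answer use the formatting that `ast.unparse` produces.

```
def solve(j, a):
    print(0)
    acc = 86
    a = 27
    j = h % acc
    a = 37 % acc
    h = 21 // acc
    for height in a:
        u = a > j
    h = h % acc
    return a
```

Transformed code:
def solve(j, a):
    print(0)
    a = 27
    j = h % 86
    a = 37 % 86
    h = 21 // 86
    for height in a:
        u = a > j
    h = h % 86
    return a

h = 21 // 86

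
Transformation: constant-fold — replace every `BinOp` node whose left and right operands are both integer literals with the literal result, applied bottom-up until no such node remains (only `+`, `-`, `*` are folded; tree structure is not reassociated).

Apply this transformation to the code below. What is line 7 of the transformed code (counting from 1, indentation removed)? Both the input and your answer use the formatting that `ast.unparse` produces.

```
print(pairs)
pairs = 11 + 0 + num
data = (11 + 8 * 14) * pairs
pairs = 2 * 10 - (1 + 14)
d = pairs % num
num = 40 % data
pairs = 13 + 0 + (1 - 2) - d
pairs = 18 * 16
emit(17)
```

pairs = 12 - d

Transformed code:
print(pairs)
pairs = 11 + num
data = 123 * pairs
pairs = 5
d = pairs % num
num = 40 % data
pairs = 12 - d
pairs = 288
emit(17)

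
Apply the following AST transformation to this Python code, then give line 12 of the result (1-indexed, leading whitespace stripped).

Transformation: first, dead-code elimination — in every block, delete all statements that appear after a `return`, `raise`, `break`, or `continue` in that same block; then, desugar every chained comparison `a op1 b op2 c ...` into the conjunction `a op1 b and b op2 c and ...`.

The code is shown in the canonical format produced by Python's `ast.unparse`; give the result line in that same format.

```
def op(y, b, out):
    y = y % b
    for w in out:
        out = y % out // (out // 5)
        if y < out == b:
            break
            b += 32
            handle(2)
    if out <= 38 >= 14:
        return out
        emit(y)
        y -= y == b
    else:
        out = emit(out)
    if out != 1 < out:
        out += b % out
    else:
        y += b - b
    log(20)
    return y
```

Transformed code:
def op(y, b, out):
    y = y % b
    for w in out:
        out = y % out // (out // 5)
        if y < out and out == b:
            break
    if out <= 38 and 38 >= 14:
        return out
    else:
        out = emit(out)
    if out != 1 and 1 < out:
        out += b % out
    else:
        y += b - b
    log(20)
    return y

out += b % out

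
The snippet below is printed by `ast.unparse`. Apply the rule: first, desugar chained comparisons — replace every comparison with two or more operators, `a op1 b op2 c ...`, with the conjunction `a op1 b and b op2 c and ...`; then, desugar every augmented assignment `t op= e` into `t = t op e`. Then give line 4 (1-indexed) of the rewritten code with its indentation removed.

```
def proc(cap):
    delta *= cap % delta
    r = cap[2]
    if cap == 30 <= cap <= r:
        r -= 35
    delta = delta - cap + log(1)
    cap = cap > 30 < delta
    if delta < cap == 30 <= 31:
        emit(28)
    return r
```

if cap == 30 and 30 <= cap and (cap <= r):

Transformed code:
def proc(cap):
    delta = delta * (cap % delta)
    r = cap[2]
    if cap == 30 and 30 <= cap and (cap <= r):
        r = r - 35
    delta = delta - cap + log(1)
    cap = cap > 30 and 30 < delta
    if delta < cap and cap == 30 and (30 <= 31):
        emit(28)
    return r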